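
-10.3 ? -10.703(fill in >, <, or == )>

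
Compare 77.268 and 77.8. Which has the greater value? 77.8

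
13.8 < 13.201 False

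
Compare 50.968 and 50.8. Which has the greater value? 50.968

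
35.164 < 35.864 True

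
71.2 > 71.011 True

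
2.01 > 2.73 False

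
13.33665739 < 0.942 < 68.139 False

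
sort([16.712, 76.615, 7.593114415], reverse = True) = [76.615, 16.712, 7.593114415]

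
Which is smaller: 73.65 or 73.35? 73.35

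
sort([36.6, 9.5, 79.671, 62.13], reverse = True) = [79.671, 62.13, 36.6, 9.5]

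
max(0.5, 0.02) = 0.5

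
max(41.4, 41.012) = 41.4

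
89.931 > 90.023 False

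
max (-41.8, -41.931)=-41.8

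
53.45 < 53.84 True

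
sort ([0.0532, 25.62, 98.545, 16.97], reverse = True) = [98.545, 25.62, 16.97, 0.0532]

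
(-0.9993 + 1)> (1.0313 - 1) False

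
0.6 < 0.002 False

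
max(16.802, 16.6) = 16.802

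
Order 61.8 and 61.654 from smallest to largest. 61.654, 61.8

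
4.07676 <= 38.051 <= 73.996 True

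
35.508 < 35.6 True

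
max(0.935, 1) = 1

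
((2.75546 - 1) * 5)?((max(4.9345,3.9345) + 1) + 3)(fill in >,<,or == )<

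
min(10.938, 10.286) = 10.286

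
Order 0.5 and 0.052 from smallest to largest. 0.052, 0.5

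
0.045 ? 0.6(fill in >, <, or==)<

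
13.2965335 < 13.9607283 True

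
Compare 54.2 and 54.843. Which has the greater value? 54.843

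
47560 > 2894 True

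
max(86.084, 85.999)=86.084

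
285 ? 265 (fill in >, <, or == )>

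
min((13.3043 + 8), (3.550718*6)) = 21.3043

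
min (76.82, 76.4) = 76.4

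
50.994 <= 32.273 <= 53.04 False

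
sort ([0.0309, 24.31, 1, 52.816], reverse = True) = [52.816, 24.31, 1, 0.0309]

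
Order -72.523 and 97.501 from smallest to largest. -72.523, 97.501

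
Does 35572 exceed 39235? No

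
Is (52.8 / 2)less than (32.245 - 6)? No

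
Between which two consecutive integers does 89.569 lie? 89 and 90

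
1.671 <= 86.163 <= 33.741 False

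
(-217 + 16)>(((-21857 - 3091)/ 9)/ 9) True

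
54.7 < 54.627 False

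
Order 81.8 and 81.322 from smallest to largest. 81.322,81.8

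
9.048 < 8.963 False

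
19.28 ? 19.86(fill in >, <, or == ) <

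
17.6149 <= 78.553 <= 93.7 True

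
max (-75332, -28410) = -28410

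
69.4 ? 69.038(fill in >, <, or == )>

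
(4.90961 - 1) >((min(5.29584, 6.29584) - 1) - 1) True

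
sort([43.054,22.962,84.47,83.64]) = [22.962,43.054,83.64,84.47]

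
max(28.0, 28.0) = 28.0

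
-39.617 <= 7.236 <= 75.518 True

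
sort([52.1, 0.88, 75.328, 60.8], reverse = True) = [75.328, 60.8, 52.1, 0.88]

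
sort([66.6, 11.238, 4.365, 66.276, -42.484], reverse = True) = [66.6, 66.276, 11.238, 4.365, -42.484]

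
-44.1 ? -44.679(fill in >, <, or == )>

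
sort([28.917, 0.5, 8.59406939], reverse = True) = [28.917, 8.59406939, 0.5]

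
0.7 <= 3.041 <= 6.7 True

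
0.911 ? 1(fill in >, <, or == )<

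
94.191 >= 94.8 False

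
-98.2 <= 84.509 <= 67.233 False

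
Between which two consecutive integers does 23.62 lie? 23 and 24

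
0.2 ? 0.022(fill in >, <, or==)>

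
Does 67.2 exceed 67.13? Yes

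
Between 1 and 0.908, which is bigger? 1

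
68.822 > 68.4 True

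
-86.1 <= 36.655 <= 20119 True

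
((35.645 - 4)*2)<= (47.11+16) False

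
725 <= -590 False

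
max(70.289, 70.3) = 70.3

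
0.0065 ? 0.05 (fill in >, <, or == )<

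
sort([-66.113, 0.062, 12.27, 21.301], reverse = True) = [21.301, 12.27, 0.062, -66.113]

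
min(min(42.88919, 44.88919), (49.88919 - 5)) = 42.88919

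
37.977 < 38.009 True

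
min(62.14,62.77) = 62.14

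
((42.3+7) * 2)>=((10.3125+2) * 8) True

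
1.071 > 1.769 False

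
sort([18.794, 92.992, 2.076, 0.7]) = [0.7, 2.076, 18.794, 92.992]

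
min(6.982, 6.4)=6.4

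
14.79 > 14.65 True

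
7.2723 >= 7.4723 False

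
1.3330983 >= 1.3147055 True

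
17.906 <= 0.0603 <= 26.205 False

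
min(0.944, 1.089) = 0.944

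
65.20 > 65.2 False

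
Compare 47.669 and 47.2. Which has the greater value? 47.669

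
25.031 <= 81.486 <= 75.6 False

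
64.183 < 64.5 True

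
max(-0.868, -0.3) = -0.3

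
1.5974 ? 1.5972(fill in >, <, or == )>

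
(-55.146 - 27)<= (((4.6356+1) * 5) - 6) True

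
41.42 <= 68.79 True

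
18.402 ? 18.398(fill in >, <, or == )>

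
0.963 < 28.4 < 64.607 True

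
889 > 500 True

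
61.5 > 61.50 False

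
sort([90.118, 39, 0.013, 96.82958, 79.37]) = [0.013, 39, 79.37, 90.118, 96.82958]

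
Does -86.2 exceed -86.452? Yes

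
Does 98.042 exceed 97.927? Yes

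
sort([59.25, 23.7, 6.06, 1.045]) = [1.045, 6.06, 23.7, 59.25]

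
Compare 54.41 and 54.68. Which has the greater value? 54.68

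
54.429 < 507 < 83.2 False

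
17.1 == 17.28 False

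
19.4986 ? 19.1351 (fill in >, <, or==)>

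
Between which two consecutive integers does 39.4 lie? 39 and 40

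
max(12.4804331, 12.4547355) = 12.4804331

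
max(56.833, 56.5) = 56.833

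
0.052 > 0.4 False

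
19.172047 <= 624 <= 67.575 False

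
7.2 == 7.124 False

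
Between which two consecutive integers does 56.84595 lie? 56 and 57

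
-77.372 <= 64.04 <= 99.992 True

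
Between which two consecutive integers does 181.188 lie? 181 and 182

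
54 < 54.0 False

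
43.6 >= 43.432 True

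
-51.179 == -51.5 False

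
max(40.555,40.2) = 40.555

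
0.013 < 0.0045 False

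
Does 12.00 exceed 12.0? No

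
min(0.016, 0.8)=0.016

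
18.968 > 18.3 True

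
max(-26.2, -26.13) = -26.13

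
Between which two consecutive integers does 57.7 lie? 57 and 58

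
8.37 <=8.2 False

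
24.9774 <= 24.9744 False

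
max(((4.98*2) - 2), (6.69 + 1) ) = 7.96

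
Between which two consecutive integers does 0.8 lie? 0 and 1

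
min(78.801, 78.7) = 78.7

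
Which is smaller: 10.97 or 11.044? 10.97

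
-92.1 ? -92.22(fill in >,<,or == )>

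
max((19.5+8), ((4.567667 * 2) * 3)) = 27.5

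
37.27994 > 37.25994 True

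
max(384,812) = 812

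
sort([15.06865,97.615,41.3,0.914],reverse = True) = [97.615,41.3,15.06865,0.914]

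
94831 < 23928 False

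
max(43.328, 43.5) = 43.5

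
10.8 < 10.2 False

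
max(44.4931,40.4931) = 44.4931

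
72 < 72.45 True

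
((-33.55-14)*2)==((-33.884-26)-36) False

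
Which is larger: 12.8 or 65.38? 65.38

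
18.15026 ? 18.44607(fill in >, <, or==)<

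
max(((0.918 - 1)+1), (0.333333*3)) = 0.999999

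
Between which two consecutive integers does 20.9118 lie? 20 and 21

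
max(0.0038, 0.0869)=0.0869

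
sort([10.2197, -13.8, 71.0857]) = [-13.8, 10.2197, 71.0857]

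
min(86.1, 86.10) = 86.1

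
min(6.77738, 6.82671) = 6.77738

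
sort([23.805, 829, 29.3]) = [23.805, 29.3, 829]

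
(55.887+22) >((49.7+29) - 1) True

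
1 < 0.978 False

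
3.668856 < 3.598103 False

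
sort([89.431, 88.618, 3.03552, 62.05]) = [3.03552, 62.05, 88.618, 89.431]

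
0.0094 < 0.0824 True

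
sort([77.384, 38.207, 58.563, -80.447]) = [-80.447, 38.207, 58.563, 77.384]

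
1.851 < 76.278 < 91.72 True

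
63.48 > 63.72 False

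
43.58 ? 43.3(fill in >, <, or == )>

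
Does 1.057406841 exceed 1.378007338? No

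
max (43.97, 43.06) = 43.97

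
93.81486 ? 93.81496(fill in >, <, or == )<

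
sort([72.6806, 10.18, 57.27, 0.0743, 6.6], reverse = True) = [72.6806, 57.27, 10.18, 6.6, 0.0743]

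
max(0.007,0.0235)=0.0235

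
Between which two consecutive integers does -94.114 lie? -95 and -94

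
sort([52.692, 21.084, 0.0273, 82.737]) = [0.0273, 21.084, 52.692, 82.737]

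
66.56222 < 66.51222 False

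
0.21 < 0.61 True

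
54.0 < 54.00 False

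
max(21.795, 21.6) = 21.795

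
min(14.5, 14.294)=14.294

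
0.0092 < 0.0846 True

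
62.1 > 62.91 False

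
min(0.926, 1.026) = 0.926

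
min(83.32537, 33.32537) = 33.32537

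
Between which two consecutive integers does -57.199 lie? -58 and -57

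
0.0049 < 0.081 True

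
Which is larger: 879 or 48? 879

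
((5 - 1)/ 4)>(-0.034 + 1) True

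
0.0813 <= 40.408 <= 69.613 True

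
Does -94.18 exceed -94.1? No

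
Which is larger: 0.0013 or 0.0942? 0.0942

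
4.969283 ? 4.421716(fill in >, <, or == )>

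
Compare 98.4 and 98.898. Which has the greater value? 98.898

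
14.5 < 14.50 False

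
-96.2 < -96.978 False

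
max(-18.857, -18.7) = -18.7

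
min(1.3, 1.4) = 1.3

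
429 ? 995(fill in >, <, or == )<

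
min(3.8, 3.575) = 3.575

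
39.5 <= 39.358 False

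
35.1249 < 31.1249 False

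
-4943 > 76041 False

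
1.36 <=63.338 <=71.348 True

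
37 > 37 False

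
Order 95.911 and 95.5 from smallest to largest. 95.5, 95.911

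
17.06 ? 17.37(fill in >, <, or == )<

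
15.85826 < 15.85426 False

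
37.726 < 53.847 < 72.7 True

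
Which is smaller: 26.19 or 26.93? 26.19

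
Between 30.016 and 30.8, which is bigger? 30.8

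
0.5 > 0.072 True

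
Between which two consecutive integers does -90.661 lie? -91 and -90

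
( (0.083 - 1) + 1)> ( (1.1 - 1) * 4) False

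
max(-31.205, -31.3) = -31.205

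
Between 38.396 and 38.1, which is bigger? 38.396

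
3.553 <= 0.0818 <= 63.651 False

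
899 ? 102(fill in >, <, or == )>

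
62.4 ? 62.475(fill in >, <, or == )<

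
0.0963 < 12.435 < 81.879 True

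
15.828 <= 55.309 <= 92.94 True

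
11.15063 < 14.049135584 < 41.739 True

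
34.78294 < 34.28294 False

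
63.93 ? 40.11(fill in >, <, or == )>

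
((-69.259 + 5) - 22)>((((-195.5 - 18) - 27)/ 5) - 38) False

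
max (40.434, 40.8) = 40.8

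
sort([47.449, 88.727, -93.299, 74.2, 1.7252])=[-93.299, 1.7252, 47.449, 74.2, 88.727]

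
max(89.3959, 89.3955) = 89.3959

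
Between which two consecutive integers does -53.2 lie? -54 and -53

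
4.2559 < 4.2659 True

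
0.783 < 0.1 False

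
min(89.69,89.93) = 89.69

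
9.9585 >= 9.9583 True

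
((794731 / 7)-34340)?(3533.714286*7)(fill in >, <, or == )>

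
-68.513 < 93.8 True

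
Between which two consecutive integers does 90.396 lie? 90 and 91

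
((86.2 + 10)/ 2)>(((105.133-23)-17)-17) False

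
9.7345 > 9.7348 False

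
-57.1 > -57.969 True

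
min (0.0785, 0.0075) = 0.0075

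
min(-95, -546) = -546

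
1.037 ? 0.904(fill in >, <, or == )>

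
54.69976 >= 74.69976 False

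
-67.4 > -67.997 True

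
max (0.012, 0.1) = 0.1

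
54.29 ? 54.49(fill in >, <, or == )<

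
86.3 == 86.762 False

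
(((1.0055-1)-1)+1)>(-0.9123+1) False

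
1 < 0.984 False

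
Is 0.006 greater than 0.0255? No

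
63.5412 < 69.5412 True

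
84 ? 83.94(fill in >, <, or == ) >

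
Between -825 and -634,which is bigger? -634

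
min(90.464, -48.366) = -48.366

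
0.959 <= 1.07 True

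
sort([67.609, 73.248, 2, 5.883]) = [2, 5.883, 67.609, 73.248]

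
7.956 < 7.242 False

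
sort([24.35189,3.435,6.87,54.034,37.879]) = [3.435,6.87,24.35189,37.879,54.034]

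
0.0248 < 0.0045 False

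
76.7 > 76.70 False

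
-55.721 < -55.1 True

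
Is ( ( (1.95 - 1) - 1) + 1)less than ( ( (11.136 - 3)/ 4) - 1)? Yes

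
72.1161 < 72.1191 True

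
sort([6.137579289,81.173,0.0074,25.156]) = [0.0074,6.137579289,25.156,81.173]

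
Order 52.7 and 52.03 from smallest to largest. 52.03, 52.7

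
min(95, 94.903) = 94.903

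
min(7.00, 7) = 7.00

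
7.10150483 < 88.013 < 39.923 False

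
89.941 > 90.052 False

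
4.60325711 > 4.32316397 True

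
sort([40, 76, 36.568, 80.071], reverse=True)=[80.071, 76, 40, 36.568]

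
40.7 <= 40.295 False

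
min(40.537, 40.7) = 40.537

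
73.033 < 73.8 True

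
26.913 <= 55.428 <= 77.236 True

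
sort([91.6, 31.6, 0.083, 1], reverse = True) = [91.6, 31.6, 1, 0.083]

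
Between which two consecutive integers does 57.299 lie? 57 and 58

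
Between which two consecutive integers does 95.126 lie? 95 and 96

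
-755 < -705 True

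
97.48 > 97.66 False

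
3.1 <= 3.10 True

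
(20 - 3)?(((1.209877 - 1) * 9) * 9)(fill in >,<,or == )<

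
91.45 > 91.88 False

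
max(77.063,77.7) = 77.7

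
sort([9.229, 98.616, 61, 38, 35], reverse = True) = [98.616, 61, 38, 35, 9.229]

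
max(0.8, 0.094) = 0.8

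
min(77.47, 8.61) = 8.61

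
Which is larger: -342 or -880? -342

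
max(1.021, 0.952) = 1.021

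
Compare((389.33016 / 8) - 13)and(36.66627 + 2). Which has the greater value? (36.66627 + 2)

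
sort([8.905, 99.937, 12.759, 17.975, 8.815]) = [8.815, 8.905, 12.759, 17.975, 99.937]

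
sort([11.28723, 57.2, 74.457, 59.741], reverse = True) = [74.457, 59.741, 57.2, 11.28723]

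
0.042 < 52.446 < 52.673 True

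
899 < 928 True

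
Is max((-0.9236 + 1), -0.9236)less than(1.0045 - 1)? No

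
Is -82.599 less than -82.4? Yes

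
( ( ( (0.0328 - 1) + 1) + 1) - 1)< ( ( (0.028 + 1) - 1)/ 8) False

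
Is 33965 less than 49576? Yes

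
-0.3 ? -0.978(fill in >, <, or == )>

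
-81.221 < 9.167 True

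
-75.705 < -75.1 True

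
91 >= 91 True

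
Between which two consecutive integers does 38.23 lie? 38 and 39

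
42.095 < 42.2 True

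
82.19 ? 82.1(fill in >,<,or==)>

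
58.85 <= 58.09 False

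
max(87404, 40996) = 87404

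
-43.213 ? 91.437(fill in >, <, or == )<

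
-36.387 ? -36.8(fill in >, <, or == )>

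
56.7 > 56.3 True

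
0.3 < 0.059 False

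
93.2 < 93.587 True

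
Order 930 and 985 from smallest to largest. 930, 985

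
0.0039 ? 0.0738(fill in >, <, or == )<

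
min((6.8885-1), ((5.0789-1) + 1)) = 5.0789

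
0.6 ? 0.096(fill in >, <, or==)>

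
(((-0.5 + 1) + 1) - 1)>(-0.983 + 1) True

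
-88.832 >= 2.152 False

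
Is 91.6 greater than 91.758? No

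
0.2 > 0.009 True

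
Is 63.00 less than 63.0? No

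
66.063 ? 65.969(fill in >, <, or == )>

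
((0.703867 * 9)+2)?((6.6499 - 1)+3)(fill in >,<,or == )<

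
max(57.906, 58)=58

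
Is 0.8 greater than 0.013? Yes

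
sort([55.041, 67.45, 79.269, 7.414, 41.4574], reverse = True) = [79.269, 67.45, 55.041, 41.4574, 7.414]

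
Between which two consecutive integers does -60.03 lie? -61 and -60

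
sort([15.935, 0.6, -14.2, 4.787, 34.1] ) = [-14.2, 0.6, 4.787, 15.935, 34.1]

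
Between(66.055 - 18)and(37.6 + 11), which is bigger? (37.6 + 11)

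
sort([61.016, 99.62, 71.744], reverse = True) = [99.62, 71.744, 61.016]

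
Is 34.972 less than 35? Yes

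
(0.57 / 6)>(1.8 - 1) False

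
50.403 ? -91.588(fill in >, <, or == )>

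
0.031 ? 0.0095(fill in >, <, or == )>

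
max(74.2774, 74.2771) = 74.2774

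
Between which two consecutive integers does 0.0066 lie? 0 and 1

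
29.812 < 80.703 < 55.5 False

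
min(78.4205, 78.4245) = 78.4205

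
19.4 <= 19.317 False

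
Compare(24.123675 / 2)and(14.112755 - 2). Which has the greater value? (14.112755 - 2)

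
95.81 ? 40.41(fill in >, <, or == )>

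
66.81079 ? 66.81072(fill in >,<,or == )>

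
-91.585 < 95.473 True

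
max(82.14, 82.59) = 82.59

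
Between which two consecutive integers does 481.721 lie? 481 and 482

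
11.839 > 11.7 True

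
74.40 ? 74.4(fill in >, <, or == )==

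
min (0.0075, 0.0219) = 0.0075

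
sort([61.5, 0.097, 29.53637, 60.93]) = [0.097, 29.53637, 60.93, 61.5]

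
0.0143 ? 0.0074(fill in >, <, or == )>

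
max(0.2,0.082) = 0.2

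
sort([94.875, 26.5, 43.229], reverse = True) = [94.875, 43.229, 26.5]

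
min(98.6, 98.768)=98.6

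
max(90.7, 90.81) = 90.81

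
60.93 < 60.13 False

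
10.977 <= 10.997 True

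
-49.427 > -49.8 True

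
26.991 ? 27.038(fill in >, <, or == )<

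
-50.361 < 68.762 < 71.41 True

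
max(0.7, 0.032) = 0.7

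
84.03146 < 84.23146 True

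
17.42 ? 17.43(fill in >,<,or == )<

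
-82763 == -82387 False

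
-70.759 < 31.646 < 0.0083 False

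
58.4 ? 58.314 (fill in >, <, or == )>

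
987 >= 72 True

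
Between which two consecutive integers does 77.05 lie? 77 and 78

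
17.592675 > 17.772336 False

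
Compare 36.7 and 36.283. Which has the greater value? 36.7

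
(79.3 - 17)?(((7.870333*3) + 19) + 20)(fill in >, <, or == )<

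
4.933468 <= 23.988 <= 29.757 True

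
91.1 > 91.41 False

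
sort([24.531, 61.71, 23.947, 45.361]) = [23.947, 24.531, 45.361, 61.71]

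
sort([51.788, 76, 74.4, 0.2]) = [0.2, 51.788, 74.4, 76]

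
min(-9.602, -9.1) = -9.602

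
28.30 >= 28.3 True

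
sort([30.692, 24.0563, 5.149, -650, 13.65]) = [-650, 5.149, 13.65, 24.0563, 30.692]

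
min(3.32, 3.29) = 3.29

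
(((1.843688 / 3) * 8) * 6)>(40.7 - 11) False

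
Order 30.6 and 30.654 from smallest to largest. 30.6, 30.654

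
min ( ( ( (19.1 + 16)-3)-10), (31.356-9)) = 22.1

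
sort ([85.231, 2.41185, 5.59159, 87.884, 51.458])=[2.41185, 5.59159, 51.458, 85.231, 87.884]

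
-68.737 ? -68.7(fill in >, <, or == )<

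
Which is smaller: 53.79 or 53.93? 53.79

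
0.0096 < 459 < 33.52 False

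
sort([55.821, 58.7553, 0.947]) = [0.947, 55.821, 58.7553]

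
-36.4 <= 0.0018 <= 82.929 True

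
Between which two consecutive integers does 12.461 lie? 12 and 13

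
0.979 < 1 True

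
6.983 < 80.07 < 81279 True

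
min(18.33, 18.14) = 18.14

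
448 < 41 False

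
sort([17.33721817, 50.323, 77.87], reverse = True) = [77.87, 50.323, 17.33721817]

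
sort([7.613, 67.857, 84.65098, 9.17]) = [7.613, 9.17, 67.857, 84.65098]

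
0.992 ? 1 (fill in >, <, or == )<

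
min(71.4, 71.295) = 71.295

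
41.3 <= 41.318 True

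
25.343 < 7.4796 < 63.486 False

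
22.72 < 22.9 True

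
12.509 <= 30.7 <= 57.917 True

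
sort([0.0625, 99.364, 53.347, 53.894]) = [0.0625, 53.347, 53.894, 99.364]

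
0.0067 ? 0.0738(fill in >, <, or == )<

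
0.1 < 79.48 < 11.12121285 False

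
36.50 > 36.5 False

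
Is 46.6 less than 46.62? Yes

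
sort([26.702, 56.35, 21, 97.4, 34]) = [21, 26.702, 34, 56.35, 97.4]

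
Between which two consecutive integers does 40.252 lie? 40 and 41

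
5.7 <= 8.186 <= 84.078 True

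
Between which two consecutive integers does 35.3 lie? 35 and 36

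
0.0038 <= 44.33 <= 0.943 False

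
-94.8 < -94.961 False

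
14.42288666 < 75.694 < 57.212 False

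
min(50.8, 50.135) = 50.135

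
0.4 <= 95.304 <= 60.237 False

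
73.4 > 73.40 False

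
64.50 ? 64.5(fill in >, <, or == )==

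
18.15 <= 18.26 True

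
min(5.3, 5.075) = 5.075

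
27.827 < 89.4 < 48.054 False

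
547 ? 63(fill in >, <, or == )>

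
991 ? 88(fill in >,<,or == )>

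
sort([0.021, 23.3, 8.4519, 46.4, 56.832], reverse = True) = [56.832, 46.4, 23.3, 8.4519, 0.021]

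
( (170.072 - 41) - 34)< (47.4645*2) False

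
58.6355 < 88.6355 True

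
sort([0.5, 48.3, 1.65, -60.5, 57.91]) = [-60.5, 0.5, 1.65, 48.3, 57.91]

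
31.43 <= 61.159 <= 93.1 True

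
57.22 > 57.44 False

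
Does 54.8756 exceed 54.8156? Yes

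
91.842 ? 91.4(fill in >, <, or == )>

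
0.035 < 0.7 True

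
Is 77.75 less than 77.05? No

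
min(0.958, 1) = 0.958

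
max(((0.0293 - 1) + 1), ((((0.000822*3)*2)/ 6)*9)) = 0.0293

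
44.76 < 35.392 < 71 False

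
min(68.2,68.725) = 68.2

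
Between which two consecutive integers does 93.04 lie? 93 and 94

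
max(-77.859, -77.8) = -77.8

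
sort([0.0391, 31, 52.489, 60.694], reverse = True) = [60.694, 52.489, 31, 0.0391]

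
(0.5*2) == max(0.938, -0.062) False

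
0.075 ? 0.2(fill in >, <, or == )<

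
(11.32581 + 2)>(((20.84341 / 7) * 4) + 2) False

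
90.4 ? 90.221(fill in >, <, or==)>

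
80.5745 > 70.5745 True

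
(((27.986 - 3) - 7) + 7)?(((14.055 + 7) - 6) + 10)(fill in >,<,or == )<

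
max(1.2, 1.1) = 1.2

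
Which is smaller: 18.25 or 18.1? 18.1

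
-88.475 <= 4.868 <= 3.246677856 False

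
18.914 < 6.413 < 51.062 False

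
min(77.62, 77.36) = 77.36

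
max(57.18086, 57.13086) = 57.18086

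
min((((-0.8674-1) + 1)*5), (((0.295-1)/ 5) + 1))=-4.337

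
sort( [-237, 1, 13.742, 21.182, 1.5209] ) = [-237, 1, 1.5209, 13.742, 21.182]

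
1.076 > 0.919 True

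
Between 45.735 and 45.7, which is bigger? 45.735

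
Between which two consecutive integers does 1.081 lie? 1 and 2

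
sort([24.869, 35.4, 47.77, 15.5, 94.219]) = [15.5, 24.869, 35.4, 47.77, 94.219]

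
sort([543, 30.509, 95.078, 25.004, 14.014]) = [14.014, 25.004, 30.509, 95.078, 543]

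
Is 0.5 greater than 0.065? Yes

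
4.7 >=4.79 False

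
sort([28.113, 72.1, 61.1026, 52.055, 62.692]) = [28.113, 52.055, 61.1026, 62.692, 72.1]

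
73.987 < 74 True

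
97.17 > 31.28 True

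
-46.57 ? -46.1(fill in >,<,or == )<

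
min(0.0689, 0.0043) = 0.0043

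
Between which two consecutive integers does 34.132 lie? 34 and 35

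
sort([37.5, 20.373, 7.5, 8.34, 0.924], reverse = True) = [37.5, 20.373, 8.34, 7.5, 0.924]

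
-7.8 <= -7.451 True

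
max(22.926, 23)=23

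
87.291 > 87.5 False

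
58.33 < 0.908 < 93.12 False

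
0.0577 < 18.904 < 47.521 True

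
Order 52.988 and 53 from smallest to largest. 52.988, 53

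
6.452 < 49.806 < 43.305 False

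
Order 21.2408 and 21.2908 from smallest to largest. 21.2408,21.2908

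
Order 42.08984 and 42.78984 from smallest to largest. 42.08984, 42.78984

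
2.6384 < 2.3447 False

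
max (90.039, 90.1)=90.1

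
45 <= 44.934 False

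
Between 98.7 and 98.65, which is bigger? 98.7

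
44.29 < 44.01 False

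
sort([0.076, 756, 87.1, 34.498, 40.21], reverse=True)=[756, 87.1, 40.21, 34.498, 0.076]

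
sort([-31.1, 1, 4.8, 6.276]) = [-31.1, 1, 4.8, 6.276]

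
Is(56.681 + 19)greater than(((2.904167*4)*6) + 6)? No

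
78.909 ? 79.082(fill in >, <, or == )<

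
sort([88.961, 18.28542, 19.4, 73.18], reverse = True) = [88.961, 73.18, 19.4, 18.28542]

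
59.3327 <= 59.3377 True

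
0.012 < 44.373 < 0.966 False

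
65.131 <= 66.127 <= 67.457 True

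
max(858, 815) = 858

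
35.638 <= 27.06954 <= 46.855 False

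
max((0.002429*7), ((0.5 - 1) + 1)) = 0.5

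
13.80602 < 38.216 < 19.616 False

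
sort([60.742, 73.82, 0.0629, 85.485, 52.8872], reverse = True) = [85.485, 73.82, 60.742, 52.8872, 0.0629]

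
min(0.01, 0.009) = 0.009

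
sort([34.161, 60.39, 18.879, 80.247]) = [18.879, 34.161, 60.39, 80.247]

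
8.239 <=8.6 True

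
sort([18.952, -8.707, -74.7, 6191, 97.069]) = [-74.7, -8.707, 18.952, 97.069, 6191]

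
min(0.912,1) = 0.912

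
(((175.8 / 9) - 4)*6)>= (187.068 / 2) False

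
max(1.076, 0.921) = 1.076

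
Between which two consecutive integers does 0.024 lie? 0 and 1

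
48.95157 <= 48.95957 True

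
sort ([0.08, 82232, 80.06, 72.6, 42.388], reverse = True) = [82232, 80.06, 72.6, 42.388, 0.08]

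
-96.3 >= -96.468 True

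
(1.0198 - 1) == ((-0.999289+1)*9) False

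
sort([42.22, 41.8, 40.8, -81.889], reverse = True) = [42.22, 41.8, 40.8, -81.889]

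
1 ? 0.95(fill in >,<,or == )>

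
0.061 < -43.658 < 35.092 False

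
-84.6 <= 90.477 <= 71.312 False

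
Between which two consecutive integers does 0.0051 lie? 0 and 1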